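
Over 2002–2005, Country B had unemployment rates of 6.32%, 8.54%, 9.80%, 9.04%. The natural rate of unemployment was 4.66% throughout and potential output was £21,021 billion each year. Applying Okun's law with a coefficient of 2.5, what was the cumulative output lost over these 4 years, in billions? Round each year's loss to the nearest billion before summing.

Year 2002: gap = -2.5 × (6.32 - 4.66) = -4.15%, loss ≈ 21021 × 4.15/100 ≈ 872.
Year 2003: gap = -2.5 × (8.54 - 4.66) = -9.7%, loss ≈ 21021 × 9.7/100 ≈ 2039.
Year 2004: gap = -2.5 × (9.8 - 4.66) = -12.85%, loss ≈ 21021 × 12.85/100 ≈ 2701.
Year 2005: gap = -2.5 × (9.04 - 4.66) = -10.95%, loss ≈ 21021 × 10.95/100 ≈ 2302.
Total lost output = 872 + 2039 + 2701 + 2302 = 7914 billion.

£7,914 billion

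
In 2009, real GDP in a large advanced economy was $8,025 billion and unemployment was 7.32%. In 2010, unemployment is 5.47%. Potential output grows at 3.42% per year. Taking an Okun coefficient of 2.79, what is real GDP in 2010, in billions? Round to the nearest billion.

$8,714 billion

Δu = 5.47 - 7.32 = -1.85 points.
Okun's law (growth form): g_Y = g_Y* - β × Δu = 3.42 - 2.79 × (-1.85) = 3.42 + 5.1615 = 8.5815%.
Real GDP in the next year = 8025 × (1 + 8.5815/100) = 8025 × 1.085815 ≈ 8714 billion.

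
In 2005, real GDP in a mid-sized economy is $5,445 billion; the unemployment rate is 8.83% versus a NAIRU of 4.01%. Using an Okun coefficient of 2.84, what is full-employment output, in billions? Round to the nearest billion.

Unemployment gap = 8.83 - 4.01 = 4.82 points, so output gap = -2.84 × 4.82 = -13.6888%.
Since Y = Y* × (1 + gap/100), Y* = 5445/0.863112 ≈ 6309 billion.

$6,309 billion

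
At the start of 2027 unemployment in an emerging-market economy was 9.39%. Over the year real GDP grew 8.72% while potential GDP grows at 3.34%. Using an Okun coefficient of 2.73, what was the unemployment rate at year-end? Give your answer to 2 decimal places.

7.42%

Growth-rate Okun's law: g_Y = g_Y* - β × Δu, so Δu = (g_Y* - g_Y)/β.
Δu = (3.34 - 8.72)/2.73 = -5.38/2.73 = -1.97 percentage points.
Year-end unemployment = 9.39 - 1.97 = 7.42%.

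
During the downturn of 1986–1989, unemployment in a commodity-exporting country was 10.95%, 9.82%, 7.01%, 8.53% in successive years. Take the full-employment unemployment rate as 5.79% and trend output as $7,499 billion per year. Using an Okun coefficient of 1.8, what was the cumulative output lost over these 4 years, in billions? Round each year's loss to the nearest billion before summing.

$1,776 billion

Year 1986: gap = -1.8 × (10.95 - 5.79) = -9.288%, loss ≈ 7499 × 9.288/100 ≈ 697.
Year 1987: gap = -1.8 × (9.82 - 5.79) = -7.254%, loss ≈ 7499 × 7.254/100 ≈ 544.
Year 1988: gap = -1.8 × (7.01 - 5.79) = -2.196%, loss ≈ 7499 × 2.196/100 ≈ 165.
Year 1989: gap = -1.8 × (8.53 - 5.79) = -4.932%, loss ≈ 7499 × 4.932/100 ≈ 370.
Total lost output = 697 + 544 + 165 + 370 = 1776 billion.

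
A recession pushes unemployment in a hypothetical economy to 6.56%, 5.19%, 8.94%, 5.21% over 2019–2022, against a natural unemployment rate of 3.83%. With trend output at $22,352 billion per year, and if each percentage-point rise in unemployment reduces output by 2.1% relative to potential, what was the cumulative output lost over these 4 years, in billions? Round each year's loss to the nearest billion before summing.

Year 2019: gap = -2.1 × (6.56 - 3.83) = -5.733%, loss ≈ 22352 × 5.733/100 ≈ 1281.
Year 2020: gap = -2.1 × (5.19 - 3.83) = -2.856%, loss ≈ 22352 × 2.856/100 ≈ 638.
Year 2021: gap = -2.1 × (8.94 - 3.83) = -10.731%, loss ≈ 22352 × 10.731/100 ≈ 2399.
Year 2022: gap = -2.1 × (5.21 - 3.83) = -2.898%, loss ≈ 22352 × 2.898/100 ≈ 648.
Total lost output = 1281 + 638 + 2399 + 648 = 4966 billion.

$4,966 billion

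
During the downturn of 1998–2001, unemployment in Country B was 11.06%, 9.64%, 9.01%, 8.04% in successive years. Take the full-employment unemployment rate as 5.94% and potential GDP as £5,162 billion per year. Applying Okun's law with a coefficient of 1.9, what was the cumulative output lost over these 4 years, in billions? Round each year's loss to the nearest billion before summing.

£1,372 billion

Year 1998: gap = -1.9 × (11.06 - 5.94) = -9.728%, loss ≈ 5162 × 9.728/100 ≈ 502.
Year 1999: gap = -1.9 × (9.64 - 5.94) = -7.03%, loss ≈ 5162 × 7.03/100 ≈ 363.
Year 2000: gap = -1.9 × (9.01 - 5.94) = -5.833%, loss ≈ 5162 × 5.833/100 ≈ 301.
Year 2001: gap = -1.9 × (8.04 - 5.94) = -3.99%, loss ≈ 5162 × 3.99/100 ≈ 206.
Total lost output = 502 + 363 + 301 + 206 = 1372 billion.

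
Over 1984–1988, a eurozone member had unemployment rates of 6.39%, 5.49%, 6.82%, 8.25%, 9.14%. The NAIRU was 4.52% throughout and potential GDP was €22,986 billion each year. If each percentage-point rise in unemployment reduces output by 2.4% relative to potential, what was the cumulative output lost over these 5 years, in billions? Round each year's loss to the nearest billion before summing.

€7,443 billion

Year 1984: gap = -2.4 × (6.39 - 4.52) = -4.488%, loss ≈ 22986 × 4.488/100 ≈ 1032.
Year 1985: gap = -2.4 × (5.49 - 4.52) = -2.328%, loss ≈ 22986 × 2.328/100 ≈ 535.
Year 1986: gap = -2.4 × (6.82 - 4.52) = -5.52%, loss ≈ 22986 × 5.52/100 ≈ 1269.
Year 1987: gap = -2.4 × (8.25 - 4.52) = -8.952%, loss ≈ 22986 × 8.952/100 ≈ 2058.
Year 1988: gap = -2.4 × (9.14 - 4.52) = -11.088%, loss ≈ 22986 × 11.088/100 ≈ 2549.
Total lost output = 1032 + 535 + 1269 + 2058 + 2549 = 7443 billion.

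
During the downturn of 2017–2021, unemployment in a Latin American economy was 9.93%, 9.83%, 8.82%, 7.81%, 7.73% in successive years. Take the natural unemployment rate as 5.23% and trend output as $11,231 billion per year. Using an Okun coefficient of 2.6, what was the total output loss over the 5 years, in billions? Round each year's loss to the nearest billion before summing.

$5,246 billion

Year 2017: gap = -2.6 × (9.93 - 5.23) = -12.22%, loss ≈ 11231 × 12.22/100 ≈ 1372.
Year 2018: gap = -2.6 × (9.83 - 5.23) = -11.96%, loss ≈ 11231 × 11.96/100 ≈ 1343.
Year 2019: gap = -2.6 × (8.82 - 5.23) = -9.334%, loss ≈ 11231 × 9.334/100 ≈ 1048.
Year 2020: gap = -2.6 × (7.81 - 5.23) = -6.708%, loss ≈ 11231 × 6.708/100 ≈ 753.
Year 2021: gap = -2.6 × (7.73 - 5.23) = -6.5%, loss ≈ 11231 × 6.5/100 ≈ 730.
Total lost output = 1372 + 1343 + 1048 + 753 + 730 = 5246 billion.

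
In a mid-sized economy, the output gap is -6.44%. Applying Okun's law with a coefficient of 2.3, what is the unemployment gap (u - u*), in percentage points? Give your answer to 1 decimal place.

Okun's law: output gap = -β × (u - u*), so u - u* = -(output gap)/β.
u - u* = -(-6.44)/2.3 = 2.8 percentage points.

2.8 percentage points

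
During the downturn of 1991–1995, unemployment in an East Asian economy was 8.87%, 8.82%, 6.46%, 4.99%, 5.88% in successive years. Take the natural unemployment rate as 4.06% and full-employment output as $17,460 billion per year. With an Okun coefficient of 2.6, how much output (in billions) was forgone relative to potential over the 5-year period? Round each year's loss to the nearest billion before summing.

Year 1991: gap = -2.6 × (8.87 - 4.06) = -12.506%, loss ≈ 17460 × 12.506/100 ≈ 2184.
Year 1992: gap = -2.6 × (8.82 - 4.06) = -12.376%, loss ≈ 17460 × 12.376/100 ≈ 2161.
Year 1993: gap = -2.6 × (6.46 - 4.06) = -6.24%, loss ≈ 17460 × 6.24/100 ≈ 1090.
Year 1994: gap = -2.6 × (4.99 - 4.06) = -2.418%, loss ≈ 17460 × 2.418/100 ≈ 422.
Year 1995: gap = -2.6 × (5.88 - 4.06) = -4.732%, loss ≈ 17460 × 4.732/100 ≈ 826.
Total lost output = 2184 + 2161 + 1090 + 422 + 826 = 6683 billion.

$6,683 billion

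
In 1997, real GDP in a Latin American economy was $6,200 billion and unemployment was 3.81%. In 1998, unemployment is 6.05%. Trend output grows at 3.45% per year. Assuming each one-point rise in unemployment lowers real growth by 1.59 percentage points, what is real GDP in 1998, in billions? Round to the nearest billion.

Δu = 6.05 - 3.81 = 2.24 points.
Okun's law (growth form): g_Y = g_Y* - β × Δu = 3.45 - 1.59 × (2.24) = 3.45 - 3.5616 = -0.1116%.
Real GDP in the next year = 6200 × (1 - 0.1116/100) = 6200 × 0.998884 ≈ 6193 billion.

$6,193 billion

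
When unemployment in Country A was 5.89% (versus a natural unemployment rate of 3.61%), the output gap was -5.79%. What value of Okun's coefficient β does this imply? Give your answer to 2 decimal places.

β ≈ 2.54

Okun's law: output gap = -β × (u - u*).
-5.79 = -β × (5.89 - 3.61) = -β × 2.28, so β = 5.79/2.28 = 2.54.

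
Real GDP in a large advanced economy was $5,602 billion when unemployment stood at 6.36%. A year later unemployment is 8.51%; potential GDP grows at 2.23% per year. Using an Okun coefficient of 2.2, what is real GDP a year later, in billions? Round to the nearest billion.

$5,462 billion

Δu = 8.51 - 6.36 = 2.15 points.
Okun's law (growth form): g_Y = g_Y* - β × Δu = 2.23 - 2.2 × (2.15) = 2.23 - 4.73 = -2.5%.
Real GDP in the next year = 5602 × (1 - 2.5/100) = 5602 × 0.975 ≈ 5462 billion.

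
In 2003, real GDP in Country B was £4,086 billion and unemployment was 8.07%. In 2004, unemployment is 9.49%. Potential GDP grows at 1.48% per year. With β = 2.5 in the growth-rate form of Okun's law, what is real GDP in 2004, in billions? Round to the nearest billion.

Δu = 9.49 - 8.07 = 1.42 points.
Okun's law (growth form): g_Y = g_Y* - β × Δu = 1.48 - 2.5 × (1.42) = 1.48 - 3.55 = -2.07%.
Real GDP in the next year = 4086 × (1 - 2.07/100) = 4086 × 0.9793 ≈ 4001 billion.

£4,001 billion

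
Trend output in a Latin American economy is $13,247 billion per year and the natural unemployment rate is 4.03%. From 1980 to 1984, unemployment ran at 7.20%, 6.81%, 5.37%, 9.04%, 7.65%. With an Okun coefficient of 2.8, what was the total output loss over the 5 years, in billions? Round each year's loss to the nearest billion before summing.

$5,905 billion

Year 1980: gap = -2.8 × (7.2 - 4.03) = -8.876%, loss ≈ 13247 × 8.876/100 ≈ 1176.
Year 1981: gap = -2.8 × (6.81 - 4.03) = -7.784%, loss ≈ 13247 × 7.784/100 ≈ 1031.
Year 1982: gap = -2.8 × (5.37 - 4.03) = -3.752%, loss ≈ 13247 × 3.752/100 ≈ 497.
Year 1983: gap = -2.8 × (9.04 - 4.03) = -14.028%, loss ≈ 13247 × 14.028/100 ≈ 1858.
Year 1984: gap = -2.8 × (7.65 - 4.03) = -10.136%, loss ≈ 13247 × 10.136/100 ≈ 1343.
Total lost output = 1176 + 1031 + 497 + 1858 + 1343 = 5905 billion.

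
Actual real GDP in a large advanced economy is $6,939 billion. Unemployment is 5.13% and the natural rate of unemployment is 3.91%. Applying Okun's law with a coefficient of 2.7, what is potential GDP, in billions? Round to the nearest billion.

$7,175 billion

Unemployment gap = 5.13 - 3.91 = 1.22 points, so output gap = -2.7 × 1.22 = -3.294%.
Since Y = Y* × (1 + gap/100), Y* = 6939/0.96706 ≈ 7175 billion.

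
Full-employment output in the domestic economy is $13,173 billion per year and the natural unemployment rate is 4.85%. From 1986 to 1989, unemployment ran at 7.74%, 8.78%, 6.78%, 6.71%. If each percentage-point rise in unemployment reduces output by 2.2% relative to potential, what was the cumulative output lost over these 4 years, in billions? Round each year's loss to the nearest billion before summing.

$3,075 billion

Year 1986: gap = -2.2 × (7.74 - 4.85) = -6.358%, loss ≈ 13173 × 6.358/100 ≈ 838.
Year 1987: gap = -2.2 × (8.78 - 4.85) = -8.646%, loss ≈ 13173 × 8.646/100 ≈ 1139.
Year 1988: gap = -2.2 × (6.78 - 4.85) = -4.246%, loss ≈ 13173 × 4.246/100 ≈ 559.
Year 1989: gap = -2.2 × (6.71 - 4.85) = -4.092%, loss ≈ 13173 × 4.092/100 ≈ 539.
Total lost output = 838 + 1139 + 559 + 539 = 3075 billion.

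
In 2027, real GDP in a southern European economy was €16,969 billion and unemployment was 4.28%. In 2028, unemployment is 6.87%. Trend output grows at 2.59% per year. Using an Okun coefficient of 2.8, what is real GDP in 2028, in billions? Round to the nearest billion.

€16,178 billion

Δu = 6.87 - 4.28 = 2.59 points.
Okun's law (growth form): g_Y = g_Y* - β × Δu = 2.59 - 2.8 × (2.59) = 2.59 - 7.252 = -4.662%.
Real GDP in the next year = 16969 × (1 - 4.662/100) = 16969 × 0.95338 ≈ 16178 billion.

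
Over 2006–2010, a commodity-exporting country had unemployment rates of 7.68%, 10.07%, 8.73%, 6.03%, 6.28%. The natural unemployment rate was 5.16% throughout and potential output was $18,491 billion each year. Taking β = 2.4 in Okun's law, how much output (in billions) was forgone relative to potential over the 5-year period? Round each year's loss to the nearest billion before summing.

$5,764 billion

Year 2006: gap = -2.4 × (7.68 - 5.16) = -6.048%, loss ≈ 18491 × 6.048/100 ≈ 1118.
Year 2007: gap = -2.4 × (10.07 - 5.16) = -11.784%, loss ≈ 18491 × 11.784/100 ≈ 2179.
Year 2008: gap = -2.4 × (8.73 - 5.16) = -8.568%, loss ≈ 18491 × 8.568/100 ≈ 1584.
Year 2009: gap = -2.4 × (6.03 - 5.16) = -2.088%, loss ≈ 18491 × 2.088/100 ≈ 386.
Year 2010: gap = -2.4 × (6.28 - 5.16) = -2.688%, loss ≈ 18491 × 2.688/100 ≈ 497.
Total lost output = 1118 + 2179 + 1584 + 386 + 497 = 5764 billion.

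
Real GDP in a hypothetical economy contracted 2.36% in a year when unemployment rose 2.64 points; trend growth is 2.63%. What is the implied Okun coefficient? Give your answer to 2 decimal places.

Growth form: g_Y = g_Y* - β × Δu, so β = (g_Y* - g_Y)/Δu.
β = (2.63 + 2.36)/2.64 = 4.99/2.64 = 1.89.

β ≈ 1.89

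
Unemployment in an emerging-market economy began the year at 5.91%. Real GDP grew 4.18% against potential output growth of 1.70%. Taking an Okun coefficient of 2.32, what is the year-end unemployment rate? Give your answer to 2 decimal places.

4.84%

Growth-rate Okun's law: g_Y = g_Y* - β × Δu, so Δu = (g_Y* - g_Y)/β.
Δu = (1.7 - 4.18)/2.32 = -2.48/2.32 = -1.07 percentage points.
Year-end unemployment = 5.91 - 1.07 = 4.84%.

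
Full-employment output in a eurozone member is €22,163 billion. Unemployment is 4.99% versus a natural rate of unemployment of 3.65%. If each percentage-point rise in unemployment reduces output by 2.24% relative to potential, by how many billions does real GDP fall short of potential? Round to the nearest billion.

Output gap = -2.24 × (4.99 - 3.65) = -2.24 × 1.34 = -3.0016%.
Actual GDP ≈ 22163 × 0.969984 ≈ 21498 billion, so the shortfall is 22163 - 21498 = 665 billion.

€665 billion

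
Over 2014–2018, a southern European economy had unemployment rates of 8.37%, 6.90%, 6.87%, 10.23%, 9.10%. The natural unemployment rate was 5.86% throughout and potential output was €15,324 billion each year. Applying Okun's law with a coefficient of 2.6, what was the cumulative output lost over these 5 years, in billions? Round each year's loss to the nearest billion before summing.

Year 2014: gap = -2.6 × (8.37 - 5.86) = -6.526%, loss ≈ 15324 × 6.526/100 ≈ 1000.
Year 2015: gap = -2.6 × (6.9 - 5.86) = -2.704%, loss ≈ 15324 × 2.704/100 ≈ 414.
Year 2016: gap = -2.6 × (6.87 - 5.86) = -2.626%, loss ≈ 15324 × 2.626/100 ≈ 402.
Year 2017: gap = -2.6 × (10.23 - 5.86) = -11.362%, loss ≈ 15324 × 11.362/100 ≈ 1741.
Year 2018: gap = -2.6 × (9.1 - 5.86) = -8.424%, loss ≈ 15324 × 8.424/100 ≈ 1291.
Total lost output = 1000 + 414 + 402 + 1741 + 1291 = 4848 billion.

€4,848 billion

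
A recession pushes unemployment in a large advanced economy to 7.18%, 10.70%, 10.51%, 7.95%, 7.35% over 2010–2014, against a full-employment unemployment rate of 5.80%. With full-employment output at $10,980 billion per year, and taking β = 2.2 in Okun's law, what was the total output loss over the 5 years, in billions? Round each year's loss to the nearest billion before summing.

$3,548 billion

Year 2010: gap = -2.2 × (7.18 - 5.8) = -3.036%, loss ≈ 10980 × 3.036/100 ≈ 333.
Year 2011: gap = -2.2 × (10.7 - 5.8) = -10.78%, loss ≈ 10980 × 10.78/100 ≈ 1184.
Year 2012: gap = -2.2 × (10.51 - 5.8) = -10.362%, loss ≈ 10980 × 10.362/100 ≈ 1138.
Year 2013: gap = -2.2 × (7.95 - 5.8) = -4.73%, loss ≈ 10980 × 4.73/100 ≈ 519.
Year 2014: gap = -2.2 × (7.35 - 5.8) = -3.41%, loss ≈ 10980 × 3.41/100 ≈ 374.
Total lost output = 333 + 1184 + 1138 + 519 + 374 = 3548 billion.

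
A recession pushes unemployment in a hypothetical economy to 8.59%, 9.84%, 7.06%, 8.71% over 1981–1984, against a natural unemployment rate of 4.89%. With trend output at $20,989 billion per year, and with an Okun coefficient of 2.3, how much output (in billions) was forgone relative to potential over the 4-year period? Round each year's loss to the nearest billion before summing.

Year 1981: gap = -2.3 × (8.59 - 4.89) = -8.51%, loss ≈ 20989 × 8.51/100 ≈ 1786.
Year 1982: gap = -2.3 × (9.84 - 4.89) = -11.385%, loss ≈ 20989 × 11.385/100 ≈ 2390.
Year 1983: gap = -2.3 × (7.06 - 4.89) = -4.991%, loss ≈ 20989 × 4.991/100 ≈ 1048.
Year 1984: gap = -2.3 × (8.71 - 4.89) = -8.786%, loss ≈ 20989 × 8.786/100 ≈ 1844.
Total lost output = 1786 + 2390 + 1048 + 1844 = 7068 billion.

$7,068 billion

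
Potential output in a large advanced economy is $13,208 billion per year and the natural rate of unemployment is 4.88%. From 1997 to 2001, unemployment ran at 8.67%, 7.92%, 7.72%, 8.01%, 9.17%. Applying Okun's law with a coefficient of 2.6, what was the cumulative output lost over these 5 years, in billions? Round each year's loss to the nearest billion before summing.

$5,869 billion

Year 1997: gap = -2.6 × (8.67 - 4.88) = -9.854%, loss ≈ 13208 × 9.854/100 ≈ 1302.
Year 1998: gap = -2.6 × (7.92 - 4.88) = -7.904%, loss ≈ 13208 × 7.904/100 ≈ 1044.
Year 1999: gap = -2.6 × (7.72 - 4.88) = -7.384%, loss ≈ 13208 × 7.384/100 ≈ 975.
Year 2000: gap = -2.6 × (8.01 - 4.88) = -8.138%, loss ≈ 13208 × 8.138/100 ≈ 1075.
Year 2001: gap = -2.6 × (9.17 - 4.88) = -11.154%, loss ≈ 13208 × 11.154/100 ≈ 1473.
Total lost output = 1302 + 1044 + 975 + 1075 + 1473 = 5869 billion.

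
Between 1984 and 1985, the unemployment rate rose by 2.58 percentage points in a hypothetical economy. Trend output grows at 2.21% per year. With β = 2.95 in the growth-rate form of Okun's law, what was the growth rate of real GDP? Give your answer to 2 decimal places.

-5.40%

Growth-rate Okun's law: g_Y = g_Y* - β × Δu.
g_Y = 2.21 - 2.95 × (2.58) = 2.21 - 7.611 = -5.401%, i.e. -5.40% to 2 d.p.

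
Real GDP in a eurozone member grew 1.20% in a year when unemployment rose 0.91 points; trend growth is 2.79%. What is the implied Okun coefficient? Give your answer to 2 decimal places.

β ≈ 1.75

Growth form: g_Y = g_Y* - β × Δu, so β = (g_Y* - g_Y)/Δu.
β = (2.79 - 1.2)/0.91 = 1.59/0.91 = 1.75.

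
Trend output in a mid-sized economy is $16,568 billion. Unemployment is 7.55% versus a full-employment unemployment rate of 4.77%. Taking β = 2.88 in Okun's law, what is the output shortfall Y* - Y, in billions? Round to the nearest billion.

$1,327 billion

Output gap = -2.88 × (7.55 - 4.77) = -2.88 × 2.78 = -8.0064%.
Actual GDP ≈ 16568 × 0.919936 ≈ 15241 billion, so the shortfall is 16568 - 15241 = 1327 billion.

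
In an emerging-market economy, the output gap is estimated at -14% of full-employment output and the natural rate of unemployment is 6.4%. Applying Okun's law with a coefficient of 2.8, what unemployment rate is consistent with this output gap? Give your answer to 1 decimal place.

11.4%

From Okun's law, u - u* = -(output gap)/β = -(-14)/2.8 = 5 points.
So u = 6.4 + 5 = 11.4%.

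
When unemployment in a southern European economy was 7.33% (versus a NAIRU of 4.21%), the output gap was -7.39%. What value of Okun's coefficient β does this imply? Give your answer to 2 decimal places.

Okun's law: output gap = -β × (u - u*).
-7.39 = -β × (7.33 - 4.21) = -β × 3.12, so β = 7.39/3.12 = 2.37.

β ≈ 2.37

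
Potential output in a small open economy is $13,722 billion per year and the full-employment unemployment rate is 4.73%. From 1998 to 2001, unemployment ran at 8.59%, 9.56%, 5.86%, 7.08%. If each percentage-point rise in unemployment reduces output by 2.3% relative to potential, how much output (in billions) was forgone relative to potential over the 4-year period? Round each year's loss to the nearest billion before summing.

Year 1998: gap = -2.3 × (8.59 - 4.73) = -8.878%, loss ≈ 13722 × 8.878/100 ≈ 1218.
Year 1999: gap = -2.3 × (9.56 - 4.73) = -11.109%, loss ≈ 13722 × 11.109/100 ≈ 1524.
Year 2000: gap = -2.3 × (5.86 - 4.73) = -2.599%, loss ≈ 13722 × 2.599/100 ≈ 357.
Year 2001: gap = -2.3 × (7.08 - 4.73) = -5.405%, loss ≈ 13722 × 5.405/100 ≈ 742.
Total lost output = 1218 + 1524 + 357 + 742 = 3841 billion.

$3,841 billion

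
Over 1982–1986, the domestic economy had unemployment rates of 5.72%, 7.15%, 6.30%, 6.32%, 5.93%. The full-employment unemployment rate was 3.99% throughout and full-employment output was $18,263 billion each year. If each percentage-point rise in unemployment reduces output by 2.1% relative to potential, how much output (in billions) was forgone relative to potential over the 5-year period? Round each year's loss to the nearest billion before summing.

Year 1982: gap = -2.1 × (5.72 - 3.99) = -3.633%, loss ≈ 18263 × 3.633/100 ≈ 663.
Year 1983: gap = -2.1 × (7.15 - 3.99) = -6.636%, loss ≈ 18263 × 6.636/100 ≈ 1212.
Year 1984: gap = -2.1 × (6.3 - 3.99) = -4.851%, loss ≈ 18263 × 4.851/100 ≈ 886.
Year 1985: gap = -2.1 × (6.32 - 3.99) = -4.893%, loss ≈ 18263 × 4.893/100 ≈ 894.
Year 1986: gap = -2.1 × (5.93 - 3.99) = -4.074%, loss ≈ 18263 × 4.074/100 ≈ 744.
Total lost output = 663 + 1212 + 886 + 894 + 744 = 4399 billion.

$4,399 billion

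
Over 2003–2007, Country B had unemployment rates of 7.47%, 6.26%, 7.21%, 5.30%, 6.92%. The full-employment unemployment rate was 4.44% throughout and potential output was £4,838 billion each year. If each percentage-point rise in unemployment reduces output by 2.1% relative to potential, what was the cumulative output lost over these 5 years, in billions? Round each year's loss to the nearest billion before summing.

£1,113 billion

Year 2003: gap = -2.1 × (7.47 - 4.44) = -6.363%, loss ≈ 4838 × 6.363/100 ≈ 308.
Year 2004: gap = -2.1 × (6.26 - 4.44) = -3.822%, loss ≈ 4838 × 3.822/100 ≈ 185.
Year 2005: gap = -2.1 × (7.21 - 4.44) = -5.817%, loss ≈ 4838 × 5.817/100 ≈ 281.
Year 2006: gap = -2.1 × (5.3 - 4.44) = -1.806%, loss ≈ 4838 × 1.806/100 ≈ 87.
Year 2007: gap = -2.1 × (6.92 - 4.44) = -5.208%, loss ≈ 4838 × 5.208/100 ≈ 252.
Total lost output = 308 + 185 + 281 + 87 + 252 = 1113 billion.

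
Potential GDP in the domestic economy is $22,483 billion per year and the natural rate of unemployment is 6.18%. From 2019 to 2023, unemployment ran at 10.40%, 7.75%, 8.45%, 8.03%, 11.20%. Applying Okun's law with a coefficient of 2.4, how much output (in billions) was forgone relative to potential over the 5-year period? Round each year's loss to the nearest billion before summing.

$8,056 billion

Year 2019: gap = -2.4 × (10.4 - 6.18) = -10.128%, loss ≈ 22483 × 10.128/100 ≈ 2277.
Year 2020: gap = -2.4 × (7.75 - 6.18) = -3.768%, loss ≈ 22483 × 3.768/100 ≈ 847.
Year 2021: gap = -2.4 × (8.45 - 6.18) = -5.448%, loss ≈ 22483 × 5.448/100 ≈ 1225.
Year 2022: gap = -2.4 × (8.03 - 6.18) = -4.44%, loss ≈ 22483 × 4.44/100 ≈ 998.
Year 2023: gap = -2.4 × (11.2 - 6.18) = -12.048%, loss ≈ 22483 × 12.048/100 ≈ 2709.
Total lost output = 2277 + 847 + 1225 + 998 + 2709 = 8056 billion.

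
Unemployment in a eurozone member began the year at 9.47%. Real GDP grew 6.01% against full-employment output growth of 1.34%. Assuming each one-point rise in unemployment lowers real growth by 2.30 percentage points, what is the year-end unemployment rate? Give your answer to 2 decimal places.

7.44%

Growth-rate Okun's law: g_Y = g_Y* - β × Δu, so Δu = (g_Y* - g_Y)/β.
Δu = (1.34 - 6.01)/2.30 = -4.67/2.30 = -2.03 percentage points.
Year-end unemployment = 9.47 - 2.03 = 7.44%.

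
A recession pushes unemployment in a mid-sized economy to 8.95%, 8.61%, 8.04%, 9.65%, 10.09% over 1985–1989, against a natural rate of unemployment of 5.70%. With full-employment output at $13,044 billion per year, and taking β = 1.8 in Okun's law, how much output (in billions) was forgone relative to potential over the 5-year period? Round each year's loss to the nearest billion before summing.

$3,953 billion

Year 1985: gap = -1.8 × (8.95 - 5.7) = -5.85%, loss ≈ 13044 × 5.85/100 ≈ 763.
Year 1986: gap = -1.8 × (8.61 - 5.7) = -5.238%, loss ≈ 13044 × 5.238/100 ≈ 683.
Year 1987: gap = -1.8 × (8.04 - 5.7) = -4.212%, loss ≈ 13044 × 4.212/100 ≈ 549.
Year 1988: gap = -1.8 × (9.65 - 5.7) = -7.11%, loss ≈ 13044 × 7.11/100 ≈ 927.
Year 1989: gap = -1.8 × (10.09 - 5.7) = -7.902%, loss ≈ 13044 × 7.902/100 ≈ 1031.
Total lost output = 763 + 683 + 549 + 927 + 1031 = 3953 billion.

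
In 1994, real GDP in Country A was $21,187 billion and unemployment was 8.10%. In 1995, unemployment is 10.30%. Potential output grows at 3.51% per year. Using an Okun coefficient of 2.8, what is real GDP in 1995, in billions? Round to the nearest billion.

$20,626 billion

Δu = 10.3 - 8.1 = 2.2 points.
Okun's law (growth form): g_Y = g_Y* - β × Δu = 3.51 - 2.8 × (2.20) = 3.51 - 6.16 = -2.65%.
Real GDP in the next year = 21187 × (1 - 2.65/100) = 21187 × 0.9735 ≈ 20626 billion.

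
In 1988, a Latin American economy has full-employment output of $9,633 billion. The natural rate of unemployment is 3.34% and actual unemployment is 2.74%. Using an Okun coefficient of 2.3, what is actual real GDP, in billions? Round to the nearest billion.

$9,766 billion

Unemployment gap = 2.74 - 3.34 = -0.6 points, so the output gap is -2.3 × (-0.6) = 1.38%.
Actual GDP = 9633 × (1 + 1.38/100) = 9633 × 1.0138 ≈ 9766 billion.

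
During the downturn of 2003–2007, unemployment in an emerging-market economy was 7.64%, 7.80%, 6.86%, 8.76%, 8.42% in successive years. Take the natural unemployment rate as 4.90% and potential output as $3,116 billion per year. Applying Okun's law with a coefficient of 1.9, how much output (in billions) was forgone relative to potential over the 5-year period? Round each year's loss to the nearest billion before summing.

$887 billion

Year 2003: gap = -1.9 × (7.64 - 4.9) = -5.206%, loss ≈ 3116 × 5.206/100 ≈ 162.
Year 2004: gap = -1.9 × (7.8 - 4.9) = -5.51%, loss ≈ 3116 × 5.51/100 ≈ 172.
Year 2005: gap = -1.9 × (6.86 - 4.9) = -3.724%, loss ≈ 3116 × 3.724/100 ≈ 116.
Year 2006: gap = -1.9 × (8.76 - 4.9) = -7.334%, loss ≈ 3116 × 7.334/100 ≈ 229.
Year 2007: gap = -1.9 × (8.42 - 4.9) = -6.688%, loss ≈ 3116 × 6.688/100 ≈ 208.
Total lost output = 162 + 172 + 116 + 229 + 208 = 887 billion.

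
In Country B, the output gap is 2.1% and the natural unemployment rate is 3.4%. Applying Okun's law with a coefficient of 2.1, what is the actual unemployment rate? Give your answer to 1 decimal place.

2.4%

From Okun's law, u - u* = -(output gap)/β = -(2.1)/2.1 = -1 point.
So u = 3.4 - 1 = 2.4%.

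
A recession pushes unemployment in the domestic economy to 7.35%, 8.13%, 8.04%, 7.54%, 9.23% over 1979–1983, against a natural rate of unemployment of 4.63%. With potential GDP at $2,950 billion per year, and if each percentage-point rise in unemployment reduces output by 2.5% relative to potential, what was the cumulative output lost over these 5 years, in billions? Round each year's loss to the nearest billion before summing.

Year 1979: gap = -2.5 × (7.35 - 4.63) = -6.8%, loss ≈ 2950 × 6.8/100 ≈ 201.
Year 1980: gap = -2.5 × (8.13 - 4.63) = -8.75%, loss ≈ 2950 × 8.75/100 ≈ 258.
Year 1981: gap = -2.5 × (8.04 - 4.63) = -8.525%, loss ≈ 2950 × 8.525/100 ≈ 251.
Year 1982: gap = -2.5 × (7.54 - 4.63) = -7.275%, loss ≈ 2950 × 7.275/100 ≈ 215.
Year 1983: gap = -2.5 × (9.23 - 4.63) = -11.5%, loss ≈ 2950 × 11.5/100 ≈ 339.
Total lost output = 201 + 258 + 251 + 215 + 339 = 1264 billion.

$1,264 billion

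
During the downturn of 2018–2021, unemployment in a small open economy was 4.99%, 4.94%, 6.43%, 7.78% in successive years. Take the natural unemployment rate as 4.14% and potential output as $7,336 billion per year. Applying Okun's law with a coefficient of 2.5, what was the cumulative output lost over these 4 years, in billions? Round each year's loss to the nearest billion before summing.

$1,391 billion

Year 2018: gap = -2.5 × (4.99 - 4.14) = -2.125%, loss ≈ 7336 × 2.125/100 ≈ 156.
Year 2019: gap = -2.5 × (4.94 - 4.14) = -2%, loss ≈ 7336 × 2/100 ≈ 147.
Year 2020: gap = -2.5 × (6.43 - 4.14) = -5.725%, loss ≈ 7336 × 5.725/100 ≈ 420.
Year 2021: gap = -2.5 × (7.78 - 4.14) = -9.1%, loss ≈ 7336 × 9.1/100 ≈ 668.
Total lost output = 156 + 147 + 420 + 668 = 1391 billion.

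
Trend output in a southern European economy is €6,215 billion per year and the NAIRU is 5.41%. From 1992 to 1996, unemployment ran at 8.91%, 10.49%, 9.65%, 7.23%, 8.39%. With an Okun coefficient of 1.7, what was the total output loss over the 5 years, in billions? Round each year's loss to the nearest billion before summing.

Year 1992: gap = -1.7 × (8.91 - 5.41) = -5.95%, loss ≈ 6215 × 5.95/100 ≈ 370.
Year 1993: gap = -1.7 × (10.49 - 5.41) = -8.636%, loss ≈ 6215 × 8.636/100 ≈ 537.
Year 1994: gap = -1.7 × (9.65 - 5.41) = -7.208%, loss ≈ 6215 × 7.208/100 ≈ 448.
Year 1995: gap = -1.7 × (7.23 - 5.41) = -3.094%, loss ≈ 6215 × 3.094/100 ≈ 192.
Year 1996: gap = -1.7 × (8.39 - 5.41) = -5.066%, loss ≈ 6215 × 5.066/100 ≈ 315.
Total lost output = 370 + 537 + 448 + 192 + 315 = 1862 billion.

€1,862 billion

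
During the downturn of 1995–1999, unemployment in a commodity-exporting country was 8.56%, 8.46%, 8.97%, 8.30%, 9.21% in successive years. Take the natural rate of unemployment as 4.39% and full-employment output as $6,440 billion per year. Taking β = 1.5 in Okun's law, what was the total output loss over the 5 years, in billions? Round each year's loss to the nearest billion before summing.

$2,082 billion

Year 1995: gap = -1.5 × (8.56 - 4.39) = -6.255%, loss ≈ 6440 × 6.255/100 ≈ 403.
Year 1996: gap = -1.5 × (8.46 - 4.39) = -6.105%, loss ≈ 6440 × 6.105/100 ≈ 393.
Year 1997: gap = -1.5 × (8.97 - 4.39) = -6.87%, loss ≈ 6440 × 6.87/100 ≈ 442.
Year 1998: gap = -1.5 × (8.3 - 4.39) = -5.865%, loss ≈ 6440 × 5.865/100 ≈ 378.
Year 1999: gap = -1.5 × (9.21 - 4.39) = -7.23%, loss ≈ 6440 × 7.23/100 ≈ 466.
Total lost output = 403 + 393 + 442 + 378 + 466 = 2082 billion.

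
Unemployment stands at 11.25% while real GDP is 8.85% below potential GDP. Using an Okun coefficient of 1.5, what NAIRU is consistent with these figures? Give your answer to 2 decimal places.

5.35%

From Okun's law, u - u* = -(output gap)/β = -(-8.85)/1.5 = 5.9 points.
So u* = 11.25 - 5.9 = 5.35%.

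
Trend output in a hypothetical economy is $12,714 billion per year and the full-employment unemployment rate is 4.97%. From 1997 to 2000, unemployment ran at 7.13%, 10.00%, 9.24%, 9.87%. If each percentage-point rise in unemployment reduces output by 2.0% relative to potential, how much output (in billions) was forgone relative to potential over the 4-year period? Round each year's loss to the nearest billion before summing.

Year 1997: gap = -2.0 × (7.13 - 4.97) = -4.32%, loss ≈ 12714 × 4.32/100 ≈ 549.
Year 1998: gap = -2.0 × (10 - 4.97) = -10.06%, loss ≈ 12714 × 10.06/100 ≈ 1279.
Year 1999: gap = -2.0 × (9.24 - 4.97) = -8.54%, loss ≈ 12714 × 8.54/100 ≈ 1086.
Year 2000: gap = -2.0 × (9.87 - 4.97) = -9.8%, loss ≈ 12714 × 9.8/100 ≈ 1246.
Total lost output = 549 + 1279 + 1086 + 1246 = 4160 billion.

$4,160 billion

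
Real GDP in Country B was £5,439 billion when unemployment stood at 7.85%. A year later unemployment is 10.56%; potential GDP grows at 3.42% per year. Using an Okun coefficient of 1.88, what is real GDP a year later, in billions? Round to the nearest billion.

Δu = 10.56 - 7.85 = 2.71 points.
Okun's law (growth form): g_Y = g_Y* - β × Δu = 3.42 - 1.88 × (2.71) = 3.42 - 5.0948 = -1.6748%.
Real GDP in the next year = 5439 × (1 - 1.6748/100) = 5439 × 0.983252 ≈ 5348 billion.

£5,348 billion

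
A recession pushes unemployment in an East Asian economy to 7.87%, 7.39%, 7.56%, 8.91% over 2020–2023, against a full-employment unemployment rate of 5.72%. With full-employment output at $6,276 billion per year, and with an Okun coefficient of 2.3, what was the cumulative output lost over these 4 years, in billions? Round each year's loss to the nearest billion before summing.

$1,277 billion

Year 2020: gap = -2.3 × (7.87 - 5.72) = -4.945%, loss ≈ 6276 × 4.945/100 ≈ 310.
Year 2021: gap = -2.3 × (7.39 - 5.72) = -3.841%, loss ≈ 6276 × 3.841/100 ≈ 241.
Year 2022: gap = -2.3 × (7.56 - 5.72) = -4.232%, loss ≈ 6276 × 4.232/100 ≈ 266.
Year 2023: gap = -2.3 × (8.91 - 5.72) = -7.337%, loss ≈ 6276 × 7.337/100 ≈ 460.
Total lost output = 310 + 241 + 266 + 460 = 1277 billion.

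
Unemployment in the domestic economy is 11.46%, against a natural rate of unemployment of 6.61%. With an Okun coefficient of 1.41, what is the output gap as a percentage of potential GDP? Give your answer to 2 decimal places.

-6.84%

The unemployment gap is 11.46 - 6.61 = 4.85 percentage points.
Okun's law gives an output gap of -1.41 × 4.85 = -6.8385%, i.e. 6.84% below potential.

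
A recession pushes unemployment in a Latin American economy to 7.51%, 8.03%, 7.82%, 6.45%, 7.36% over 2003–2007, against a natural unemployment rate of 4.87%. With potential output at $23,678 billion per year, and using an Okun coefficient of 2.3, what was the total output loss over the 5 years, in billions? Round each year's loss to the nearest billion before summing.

$6,982 billion

Year 2003: gap = -2.3 × (7.51 - 4.87) = -6.072%, loss ≈ 23678 × 6.072/100 ≈ 1438.
Year 2004: gap = -2.3 × (8.03 - 4.87) = -7.268%, loss ≈ 23678 × 7.268/100 ≈ 1721.
Year 2005: gap = -2.3 × (7.82 - 4.87) = -6.785%, loss ≈ 23678 × 6.785/100 ≈ 1607.
Year 2006: gap = -2.3 × (6.45 - 4.87) = -3.634%, loss ≈ 23678 × 3.634/100 ≈ 860.
Year 2007: gap = -2.3 × (7.36 - 4.87) = -5.727%, loss ≈ 23678 × 5.727/100 ≈ 1356.
Total lost output = 1438 + 1721 + 1607 + 860 + 1356 = 6982 billion.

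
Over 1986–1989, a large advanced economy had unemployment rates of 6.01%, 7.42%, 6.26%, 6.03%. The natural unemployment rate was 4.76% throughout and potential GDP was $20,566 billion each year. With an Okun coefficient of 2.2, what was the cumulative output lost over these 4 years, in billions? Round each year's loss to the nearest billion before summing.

$3,024 billion

Year 1986: gap = -2.2 × (6.01 - 4.76) = -2.75%, loss ≈ 20566 × 2.75/100 ≈ 566.
Year 1987: gap = -2.2 × (7.42 - 4.76) = -5.852%, loss ≈ 20566 × 5.852/100 ≈ 1204.
Year 1988: gap = -2.2 × (6.26 - 4.76) = -3.3%, loss ≈ 20566 × 3.3/100 ≈ 679.
Year 1989: gap = -2.2 × (6.03 - 4.76) = -2.794%, loss ≈ 20566 × 2.794/100 ≈ 575.
Total lost output = 566 + 1204 + 679 + 575 = 3024 billion.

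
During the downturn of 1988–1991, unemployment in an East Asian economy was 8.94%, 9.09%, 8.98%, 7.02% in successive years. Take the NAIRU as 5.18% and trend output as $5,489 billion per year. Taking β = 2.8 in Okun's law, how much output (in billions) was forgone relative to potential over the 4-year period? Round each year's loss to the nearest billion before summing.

$2,046 billion

Year 1988: gap = -2.8 × (8.94 - 5.18) = -10.528%, loss ≈ 5489 × 10.528/100 ≈ 578.
Year 1989: gap = -2.8 × (9.09 - 5.18) = -10.948%, loss ≈ 5489 × 10.948/100 ≈ 601.
Year 1990: gap = -2.8 × (8.98 - 5.18) = -10.64%, loss ≈ 5489 × 10.64/100 ≈ 584.
Year 1991: gap = -2.8 × (7.02 - 5.18) = -5.152%, loss ≈ 5489 × 5.152/100 ≈ 283.
Total lost output = 578 + 601 + 584 + 283 = 2046 billion.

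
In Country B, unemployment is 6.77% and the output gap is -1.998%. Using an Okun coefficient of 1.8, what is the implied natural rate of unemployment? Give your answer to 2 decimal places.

From Okun's law, u - u* = -(output gap)/β = -(-1.998)/1.8 = 1.11 points.
So u* = 6.77 - 1.11 = 5.66%.

5.66%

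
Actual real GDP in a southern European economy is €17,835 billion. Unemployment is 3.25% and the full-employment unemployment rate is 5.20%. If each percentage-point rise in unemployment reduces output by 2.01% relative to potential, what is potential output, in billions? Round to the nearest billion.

Unemployment gap = 3.25 - 5.2 = -1.95 points, so output gap = -2.01 × (-1.95) = 3.9195%.
Since Y = Y* × (1 + gap/100), Y* = 17835/1.039195 ≈ 17162 billion.

€17,162 billion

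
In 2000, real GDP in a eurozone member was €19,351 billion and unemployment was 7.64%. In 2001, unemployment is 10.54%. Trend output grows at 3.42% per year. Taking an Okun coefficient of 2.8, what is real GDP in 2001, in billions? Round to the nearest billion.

€18,442 billion

Δu = 10.54 - 7.64 = 2.9 points.
Okun's law (growth form): g_Y = g_Y* - β × Δu = 3.42 - 2.8 × (2.90) = 3.42 - 8.12 = -4.7%.
Real GDP in the next year = 19351 × (1 - 4.7/100) = 19351 × 0.953 ≈ 18442 billion.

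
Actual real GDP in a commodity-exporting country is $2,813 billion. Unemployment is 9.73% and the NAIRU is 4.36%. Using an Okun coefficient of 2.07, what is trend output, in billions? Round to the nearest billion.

$3,165 billion

Unemployment gap = 9.73 - 4.36 = 5.37 points, so output gap = -2.07 × 5.37 = -11.1159%.
Since Y = Y* × (1 + gap/100), Y* = 2813/0.888841 ≈ 3165 billion.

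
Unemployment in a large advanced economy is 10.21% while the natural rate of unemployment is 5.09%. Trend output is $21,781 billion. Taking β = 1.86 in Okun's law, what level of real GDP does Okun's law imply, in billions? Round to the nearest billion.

$19,707 billion

Unemployment gap = 10.21 - 5.09 = 5.12 points, so the output gap is -1.86 × 5.12 = -9.5232%.
Actual GDP = 21781 × (1 - 9.5232/100) = 21781 × 0.904768 ≈ 19707 billion.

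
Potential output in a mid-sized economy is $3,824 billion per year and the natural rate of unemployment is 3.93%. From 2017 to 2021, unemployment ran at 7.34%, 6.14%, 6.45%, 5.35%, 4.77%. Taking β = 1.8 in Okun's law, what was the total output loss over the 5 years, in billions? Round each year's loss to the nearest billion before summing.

Year 2017: gap = -1.8 × (7.34 - 3.93) = -6.138%, loss ≈ 3824 × 6.138/100 ≈ 235.
Year 2018: gap = -1.8 × (6.14 - 3.93) = -3.978%, loss ≈ 3824 × 3.978/100 ≈ 152.
Year 2019: gap = -1.8 × (6.45 - 3.93) = -4.536%, loss ≈ 3824 × 4.536/100 ≈ 173.
Year 2020: gap = -1.8 × (5.35 - 3.93) = -2.556%, loss ≈ 3824 × 2.556/100 ≈ 98.
Year 2021: gap = -1.8 × (4.77 - 3.93) = -1.512%, loss ≈ 3824 × 1.512/100 ≈ 58.
Total lost output = 235 + 152 + 173 + 98 + 58 = 716 billion.

$716 billion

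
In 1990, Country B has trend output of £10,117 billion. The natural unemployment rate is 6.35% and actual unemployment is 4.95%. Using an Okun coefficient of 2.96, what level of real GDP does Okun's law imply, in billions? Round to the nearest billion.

Unemployment gap = 4.95 - 6.35 = -1.4 points, so the output gap is -2.96 × (-1.4) = 4.144%.
Actual GDP = 10117 × (1 + 4.144/100) = 10117 × 1.04144 ≈ 10536 billion.

£10,536 billion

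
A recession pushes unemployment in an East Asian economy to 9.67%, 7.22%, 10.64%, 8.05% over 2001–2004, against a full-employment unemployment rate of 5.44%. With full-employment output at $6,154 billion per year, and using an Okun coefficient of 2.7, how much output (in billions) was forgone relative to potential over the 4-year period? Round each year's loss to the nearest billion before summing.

$2,297 billion

Year 2001: gap = -2.7 × (9.67 - 5.44) = -11.421%, loss ≈ 6154 × 11.421/100 ≈ 703.
Year 2002: gap = -2.7 × (7.22 - 5.44) = -4.806%, loss ≈ 6154 × 4.806/100 ≈ 296.
Year 2003: gap = -2.7 × (10.64 - 5.44) = -14.04%, loss ≈ 6154 × 14.04/100 ≈ 864.
Year 2004: gap = -2.7 × (8.05 - 5.44) = -7.047%, loss ≈ 6154 × 7.047/100 ≈ 434.
Total lost output = 703 + 296 + 864 + 434 = 2297 billion.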